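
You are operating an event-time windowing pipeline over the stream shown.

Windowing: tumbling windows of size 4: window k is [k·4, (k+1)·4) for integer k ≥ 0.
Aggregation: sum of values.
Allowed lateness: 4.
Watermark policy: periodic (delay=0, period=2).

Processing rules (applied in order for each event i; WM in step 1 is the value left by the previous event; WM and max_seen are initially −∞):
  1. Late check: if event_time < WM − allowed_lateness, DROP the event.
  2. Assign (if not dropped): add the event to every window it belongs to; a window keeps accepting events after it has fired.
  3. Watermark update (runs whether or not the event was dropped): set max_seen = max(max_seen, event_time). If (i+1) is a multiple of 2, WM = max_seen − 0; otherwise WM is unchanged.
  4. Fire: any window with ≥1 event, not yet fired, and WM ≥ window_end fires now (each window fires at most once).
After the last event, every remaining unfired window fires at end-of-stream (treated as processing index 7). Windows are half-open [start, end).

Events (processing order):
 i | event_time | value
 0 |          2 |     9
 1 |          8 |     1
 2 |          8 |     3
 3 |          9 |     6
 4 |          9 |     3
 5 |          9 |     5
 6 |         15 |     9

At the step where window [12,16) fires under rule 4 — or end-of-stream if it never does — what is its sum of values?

i=0 t=2 v=9: → [0,4); WM=−∞
i=1 t=8 v=1: → [8,12); WM=8; [0,4) fires=9
i=2 t=8 v=3: → [8,12); WM=8
i=3 t=9 v=6: → [8,12); WM=9
i=4 t=9 v=3: → [8,12); WM=9
i=5 t=9 v=5: → [8,12); WM=9
i=6 t=15 v=9: → [12,16); WM=9

9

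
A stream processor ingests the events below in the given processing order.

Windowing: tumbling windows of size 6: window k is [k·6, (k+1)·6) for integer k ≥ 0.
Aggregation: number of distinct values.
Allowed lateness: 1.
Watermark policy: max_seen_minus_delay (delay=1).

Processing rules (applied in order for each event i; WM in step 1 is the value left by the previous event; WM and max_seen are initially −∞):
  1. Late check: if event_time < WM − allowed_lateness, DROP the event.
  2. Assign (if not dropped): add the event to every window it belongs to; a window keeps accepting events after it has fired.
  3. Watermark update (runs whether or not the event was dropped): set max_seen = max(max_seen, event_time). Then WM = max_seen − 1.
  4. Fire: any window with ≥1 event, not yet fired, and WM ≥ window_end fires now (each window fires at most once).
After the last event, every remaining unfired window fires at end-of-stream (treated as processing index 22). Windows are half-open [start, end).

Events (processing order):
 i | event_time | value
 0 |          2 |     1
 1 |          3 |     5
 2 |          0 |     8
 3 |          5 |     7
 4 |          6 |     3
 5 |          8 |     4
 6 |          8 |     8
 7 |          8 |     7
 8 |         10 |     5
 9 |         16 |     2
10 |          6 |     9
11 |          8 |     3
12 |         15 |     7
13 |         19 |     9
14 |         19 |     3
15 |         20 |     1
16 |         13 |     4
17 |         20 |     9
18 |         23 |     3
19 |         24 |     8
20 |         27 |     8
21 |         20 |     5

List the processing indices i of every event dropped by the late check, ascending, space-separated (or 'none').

2 10 11 16 21

i=0 t=2 v=1: → [0,6); WM=1
i=1 t=3 v=5: → [0,6); WM=2
i=2 t=0 v=8: DROP (t<2-1); WM=2
i=3 t=5 v=7: → [0,6); WM=4
i=4 t=6 v=3: → [6,12); WM=5
i=5 t=8 v=4: → [6,12); WM=7; [0,6) fires=3
i=6 t=8 v=8: → [6,12); WM=7
i=7 t=8 v=7: → [6,12); WM=7
i=8 t=10 v=5: → [6,12); WM=9
i=9 t=16 v=2: → [12,18); WM=15; [6,12) fires=5
i=10 t=6 v=9: DROP (t<15-1); WM=15
i=11 t=8 v=3: DROP (t<15-1); WM=15
i=12 t=15 v=7: → [12,18); WM=15
i=13 t=19 v=9: → [18,24); WM=18; [12,18) fires=2
i=14 t=19 v=3: → [18,24); WM=18
i=15 t=20 v=1: → [18,24); WM=19
i=16 t=13 v=4: DROP (t<19-1); WM=19
i=17 t=20 v=9: → [18,24); WM=19
i=18 t=23 v=3: → [18,24); WM=22
i=19 t=24 v=8: → [24,30); WM=23
i=20 t=27 v=8: → [24,30); WM=26; [18,24) fires=3
i=21 t=20 v=5: DROP (t<26-1); WM=26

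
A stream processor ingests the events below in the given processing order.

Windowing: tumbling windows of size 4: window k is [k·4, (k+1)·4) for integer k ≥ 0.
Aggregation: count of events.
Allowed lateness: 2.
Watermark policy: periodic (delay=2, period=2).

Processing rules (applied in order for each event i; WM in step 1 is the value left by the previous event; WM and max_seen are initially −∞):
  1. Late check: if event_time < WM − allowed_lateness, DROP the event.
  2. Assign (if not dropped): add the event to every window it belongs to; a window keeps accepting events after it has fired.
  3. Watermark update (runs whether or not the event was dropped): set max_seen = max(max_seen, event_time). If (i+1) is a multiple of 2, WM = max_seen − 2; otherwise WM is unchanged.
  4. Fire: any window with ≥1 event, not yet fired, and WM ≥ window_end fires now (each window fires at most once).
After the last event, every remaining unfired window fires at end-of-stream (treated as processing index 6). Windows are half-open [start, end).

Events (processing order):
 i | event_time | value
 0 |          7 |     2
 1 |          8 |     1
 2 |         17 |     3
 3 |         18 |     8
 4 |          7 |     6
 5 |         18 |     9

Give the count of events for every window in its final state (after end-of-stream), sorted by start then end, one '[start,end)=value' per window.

i=0 t=7 v=2: → [4,8); WM=−∞
i=1 t=8 v=1: → [8,12); WM=6
i=2 t=17 v=3: → [16,20); WM=6
i=3 t=18 v=8: → [16,20); WM=16; [4,8) fires=1 [8,12) fires=1
i=4 t=7 v=6: DROP (t<16-2); WM=16
i=5 t=18 v=9: → [16,20); WM=16

[4,8)=1 [8,12)=1 [16,20)=3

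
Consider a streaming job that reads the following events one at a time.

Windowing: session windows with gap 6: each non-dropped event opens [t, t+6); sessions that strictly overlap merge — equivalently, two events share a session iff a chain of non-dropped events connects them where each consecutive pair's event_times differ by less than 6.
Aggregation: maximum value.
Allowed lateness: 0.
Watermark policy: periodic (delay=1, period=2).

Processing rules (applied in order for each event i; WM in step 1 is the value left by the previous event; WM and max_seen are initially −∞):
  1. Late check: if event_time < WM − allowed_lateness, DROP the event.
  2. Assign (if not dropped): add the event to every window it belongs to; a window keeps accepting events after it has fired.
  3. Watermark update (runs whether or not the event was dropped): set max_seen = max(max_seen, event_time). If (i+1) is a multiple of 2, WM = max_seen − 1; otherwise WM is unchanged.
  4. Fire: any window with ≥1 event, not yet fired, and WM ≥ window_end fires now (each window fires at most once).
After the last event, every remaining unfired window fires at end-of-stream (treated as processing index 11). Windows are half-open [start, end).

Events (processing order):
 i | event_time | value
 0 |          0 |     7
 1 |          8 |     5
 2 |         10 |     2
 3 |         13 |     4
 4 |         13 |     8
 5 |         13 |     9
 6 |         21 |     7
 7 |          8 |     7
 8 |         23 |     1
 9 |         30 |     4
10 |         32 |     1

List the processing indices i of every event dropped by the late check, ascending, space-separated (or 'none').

7

i=0 t=0 v=7: → [0,6); WM=−∞
i=1 t=8 v=5: → [8,14); WM=7
i=2 t=10 v=2: → [8,16); WM=7
i=3 t=13 v=4: → [8,19); WM=12
i=4 t=13 v=8: → [8,19); WM=12
i=5 t=13 v=9: → [8,19); WM=12
i=6 t=21 v=7: → [21,27); WM=12
i=7 t=8 v=7: DROP (t<12-0); WM=20
i=8 t=23 v=1: → [21,29); WM=20
i=9 t=30 v=4: → [30,36); WM=29
i=10 t=32 v=1: → [30,38); WM=29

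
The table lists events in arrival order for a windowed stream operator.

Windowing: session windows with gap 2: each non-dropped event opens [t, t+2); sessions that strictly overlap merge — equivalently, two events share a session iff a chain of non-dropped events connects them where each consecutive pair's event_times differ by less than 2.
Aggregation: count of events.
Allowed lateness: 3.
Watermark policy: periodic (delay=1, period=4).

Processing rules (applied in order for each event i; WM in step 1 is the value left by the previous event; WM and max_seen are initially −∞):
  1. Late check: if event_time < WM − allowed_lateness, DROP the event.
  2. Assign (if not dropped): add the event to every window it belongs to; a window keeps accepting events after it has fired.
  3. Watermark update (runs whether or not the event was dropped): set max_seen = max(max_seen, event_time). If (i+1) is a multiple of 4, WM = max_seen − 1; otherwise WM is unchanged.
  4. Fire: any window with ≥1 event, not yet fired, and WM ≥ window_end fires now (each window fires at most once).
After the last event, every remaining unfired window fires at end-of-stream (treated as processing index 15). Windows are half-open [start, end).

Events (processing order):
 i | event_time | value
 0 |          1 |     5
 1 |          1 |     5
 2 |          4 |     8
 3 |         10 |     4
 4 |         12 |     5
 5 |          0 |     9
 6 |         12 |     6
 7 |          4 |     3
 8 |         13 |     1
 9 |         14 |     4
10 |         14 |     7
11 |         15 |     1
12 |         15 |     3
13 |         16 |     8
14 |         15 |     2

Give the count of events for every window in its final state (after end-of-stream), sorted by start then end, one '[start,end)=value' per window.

i=0 t=1 v=5: → [1,3); WM=−∞
i=1 t=1 v=5: → [1,3); WM=−∞
i=2 t=4 v=8: → [4,6); WM=−∞
i=3 t=10 v=4: → [10,12); WM=9
i=4 t=12 v=5: → [12,14); WM=9
i=5 t=0 v=9: DROP (t<9-3); WM=9
i=6 t=12 v=6: → [12,14); WM=9
i=7 t=4 v=3: DROP (t<9-3); WM=11
i=8 t=13 v=1: → [12,15); WM=11
i=9 t=14 v=4: → [12,16); WM=11
i=10 t=14 v=7: → [12,16); WM=11
i=11 t=15 v=1: → [12,17); WM=14
i=12 t=15 v=3: → [12,17); WM=14
i=13 t=16 v=8: → [12,18); WM=14
i=14 t=15 v=2: → [12,18); WM=14

[1,3)=2 [4,6)=1 [10,12)=1 [12,18)=9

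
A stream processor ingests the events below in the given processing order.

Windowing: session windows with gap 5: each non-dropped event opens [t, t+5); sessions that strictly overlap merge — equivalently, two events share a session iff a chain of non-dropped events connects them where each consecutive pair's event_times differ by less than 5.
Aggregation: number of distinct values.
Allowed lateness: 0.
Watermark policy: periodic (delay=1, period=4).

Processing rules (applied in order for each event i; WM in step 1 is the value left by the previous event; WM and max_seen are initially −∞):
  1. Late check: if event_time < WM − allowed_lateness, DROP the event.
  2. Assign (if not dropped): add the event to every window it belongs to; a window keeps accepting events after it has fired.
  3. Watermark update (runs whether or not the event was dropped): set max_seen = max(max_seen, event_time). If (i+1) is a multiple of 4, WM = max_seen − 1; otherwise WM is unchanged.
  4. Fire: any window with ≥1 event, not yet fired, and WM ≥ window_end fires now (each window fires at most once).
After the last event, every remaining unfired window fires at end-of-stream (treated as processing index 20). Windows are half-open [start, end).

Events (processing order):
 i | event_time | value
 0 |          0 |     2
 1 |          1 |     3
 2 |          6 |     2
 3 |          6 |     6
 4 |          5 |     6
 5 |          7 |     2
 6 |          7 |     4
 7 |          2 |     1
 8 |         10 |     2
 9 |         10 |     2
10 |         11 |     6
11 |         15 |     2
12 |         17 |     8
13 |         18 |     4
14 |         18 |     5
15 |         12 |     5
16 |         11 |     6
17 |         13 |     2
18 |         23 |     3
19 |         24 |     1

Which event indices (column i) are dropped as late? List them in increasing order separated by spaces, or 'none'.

i=0 t=0 v=2: → [0,5); WM=−∞
i=1 t=1 v=3: → [0,6); WM=−∞
i=2 t=6 v=2: → [6,11); WM=−∞
i=3 t=6 v=6: → [6,11); WM=5
i=4 t=5 v=6: → [0,11); WM=5
i=5 t=7 v=2: → [0,12); WM=5
i=6 t=7 v=4: → [0,12); WM=5
i=7 t=2 v=1: DROP (t<5-0); WM=6
i=8 t=10 v=2: → [0,15); WM=6
i=9 t=10 v=2: → [0,15); WM=6
i=10 t=11 v=6: → [0,16); WM=6
i=11 t=15 v=2: → [0,20); WM=14
i=12 t=17 v=8: → [0,22); WM=14
i=13 t=18 v=4: → [0,23); WM=14
i=14 t=18 v=5: → [0,23); WM=14
i=15 t=12 v=5: DROP (t<14-0); WM=17
i=16 t=11 v=6: DROP (t<17-0); WM=17
i=17 t=13 v=2: DROP (t<17-0); WM=17
i=18 t=23 v=3: → [23,28); WM=17
i=19 t=24 v=1: → [23,29); WM=23

7 15 16 17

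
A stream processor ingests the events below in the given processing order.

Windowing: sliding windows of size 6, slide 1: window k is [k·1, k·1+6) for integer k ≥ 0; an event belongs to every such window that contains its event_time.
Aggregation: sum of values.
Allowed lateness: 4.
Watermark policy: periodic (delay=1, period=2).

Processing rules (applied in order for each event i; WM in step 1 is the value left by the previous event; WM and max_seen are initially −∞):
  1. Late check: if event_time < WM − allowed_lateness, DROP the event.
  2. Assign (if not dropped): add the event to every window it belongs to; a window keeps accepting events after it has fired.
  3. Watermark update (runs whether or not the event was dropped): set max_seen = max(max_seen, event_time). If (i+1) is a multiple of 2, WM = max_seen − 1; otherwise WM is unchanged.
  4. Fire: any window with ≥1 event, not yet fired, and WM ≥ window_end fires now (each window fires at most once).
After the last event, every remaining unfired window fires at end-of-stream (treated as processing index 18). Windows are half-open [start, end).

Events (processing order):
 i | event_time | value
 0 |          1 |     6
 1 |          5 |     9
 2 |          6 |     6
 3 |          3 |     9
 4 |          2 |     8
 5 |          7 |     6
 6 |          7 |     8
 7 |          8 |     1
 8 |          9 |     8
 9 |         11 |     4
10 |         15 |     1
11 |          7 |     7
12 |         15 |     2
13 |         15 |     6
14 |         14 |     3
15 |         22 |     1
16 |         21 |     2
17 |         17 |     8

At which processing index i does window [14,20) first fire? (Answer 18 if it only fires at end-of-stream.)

15

i=0 t=1 v=6: → [1,7),[0,6); WM=−∞
i=1 t=5 v=9: → [5,11),[4,10),[3,9),[2,8),[1,7),[0,6); WM=4
i=2 t=6 v=6: → [6,12),[5,11),[4,10),[3,9),[2,8),[1,7); WM=4
i=3 t=3 v=9: → [3,9),[2,8),[1,7),[0,6); WM=5
i=4 t=2 v=8: → [2,8),[1,7),[0,6); WM=5
i=5 t=7 v=6: → [7,13),[6,12),[5,11),[4,10),[3,9),[2,8); WM=6; [0,6) fires=32
i=6 t=7 v=8: → [7,13),[6,12),[5,11),[4,10),[3,9),[2,8); WM=6
i=7 t=8 v=1: → [8,14),[7,13),[6,12),[5,11),[4,10),[3,9); WM=7; [1,7) fires=38
i=8 t=9 v=8: → [9,15),[8,14),[7,13),[6,12),[5,11),[4,10); WM=7
i=9 t=11 v=4: → [11,17),[10,16),[9,15),[8,14),[7,13),[6,12); WM=10; [2,8) fires=46 [3,9) fires=39 [4,10) fires=38
i=10 t=15 v=1: → [15,21),[14,20),[13,19),[12,18),[11,17),[10,16); WM=10
i=11 t=7 v=7: → [7,13),[6,12),[5,11),[4,10),[3,9),[2,8); WM=14; [5,11) fires=45 [6,12) fires=40 [7,13) fires=34 [8,14) fires=13
i=12 t=15 v=2: → [15,21),[14,20),[13,19),[12,18),[11,17),[10,16); WM=14
i=13 t=15 v=6: → [15,21),[14,20),[13,19),[12,18),[11,17),[10,16); WM=14
i=14 t=14 v=3: → [14,20),[13,19),[12,18),[11,17),[10,16),[9,15); WM=14
i=15 t=22 v=1: → [22,28),[21,27),[20,26),[19,25),[18,24),[17,23); WM=21; [9,15) fires=15 [10,16) fires=16 [11,17) fires=16 [12,18) fires=12 [13,19) fires=12 [14,20) fires=12 [15,21) fires=9
i=16 t=21 v=2: → [21,27),[20,26),[19,25),[18,24),[17,23),[16,22); WM=21
i=17 t=17 v=8: → [17,23),[16,22),[15,21),[14,20),[13,19),[12,18); WM=21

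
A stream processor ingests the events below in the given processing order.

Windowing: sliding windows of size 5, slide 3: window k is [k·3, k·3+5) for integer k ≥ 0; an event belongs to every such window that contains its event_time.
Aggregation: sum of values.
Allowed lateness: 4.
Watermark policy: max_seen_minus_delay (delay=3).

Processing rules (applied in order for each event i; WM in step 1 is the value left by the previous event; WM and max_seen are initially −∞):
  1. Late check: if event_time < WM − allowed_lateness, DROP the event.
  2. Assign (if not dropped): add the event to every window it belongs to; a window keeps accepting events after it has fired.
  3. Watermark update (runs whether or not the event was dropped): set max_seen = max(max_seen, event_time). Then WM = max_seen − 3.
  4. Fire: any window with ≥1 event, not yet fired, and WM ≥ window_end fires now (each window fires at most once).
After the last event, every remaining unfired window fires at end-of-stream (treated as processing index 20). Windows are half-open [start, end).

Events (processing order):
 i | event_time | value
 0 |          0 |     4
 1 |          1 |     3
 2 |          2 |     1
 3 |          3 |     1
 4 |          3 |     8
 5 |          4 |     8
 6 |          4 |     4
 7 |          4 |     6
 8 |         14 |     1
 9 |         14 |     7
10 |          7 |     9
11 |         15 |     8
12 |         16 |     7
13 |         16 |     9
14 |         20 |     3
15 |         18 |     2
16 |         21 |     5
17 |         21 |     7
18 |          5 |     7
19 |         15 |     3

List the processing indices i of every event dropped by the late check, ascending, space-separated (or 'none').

i=0 t=0 v=4: → [0,5); WM=-3
i=1 t=1 v=3: → [0,5); WM=-2
i=2 t=2 v=1: → [0,5); WM=-1
i=3 t=3 v=1: → [3,8),[0,5); WM=0
i=4 t=3 v=8: → [3,8),[0,5); WM=0
i=5 t=4 v=8: → [3,8),[0,5); WM=1
i=6 t=4 v=4: → [3,8),[0,5); WM=1
i=7 t=4 v=6: → [3,8),[0,5); WM=1
i=8 t=14 v=1: → [12,17); WM=11; [0,5) fires=35 [3,8) fires=27
i=9 t=14 v=7: → [12,17); WM=11
i=10 t=7 v=9: → [6,11),[3,8); WM=11; [6,11) fires=9
i=11 t=15 v=8: → [15,20),[12,17); WM=12
i=12 t=16 v=7: → [15,20),[12,17); WM=13
i=13 t=16 v=9: → [15,20),[12,17); WM=13
i=14 t=20 v=3: → [18,23); WM=17; [12,17) fires=32
i=15 t=18 v=2: → [18,23),[15,20); WM=17
i=16 t=21 v=5: → [21,26),[18,23); WM=18
i=17 t=21 v=7: → [21,26),[18,23); WM=18
i=18 t=5 v=7: DROP (t<18-4); WM=18
i=19 t=15 v=3: → [15,20),[12,17); WM=18

18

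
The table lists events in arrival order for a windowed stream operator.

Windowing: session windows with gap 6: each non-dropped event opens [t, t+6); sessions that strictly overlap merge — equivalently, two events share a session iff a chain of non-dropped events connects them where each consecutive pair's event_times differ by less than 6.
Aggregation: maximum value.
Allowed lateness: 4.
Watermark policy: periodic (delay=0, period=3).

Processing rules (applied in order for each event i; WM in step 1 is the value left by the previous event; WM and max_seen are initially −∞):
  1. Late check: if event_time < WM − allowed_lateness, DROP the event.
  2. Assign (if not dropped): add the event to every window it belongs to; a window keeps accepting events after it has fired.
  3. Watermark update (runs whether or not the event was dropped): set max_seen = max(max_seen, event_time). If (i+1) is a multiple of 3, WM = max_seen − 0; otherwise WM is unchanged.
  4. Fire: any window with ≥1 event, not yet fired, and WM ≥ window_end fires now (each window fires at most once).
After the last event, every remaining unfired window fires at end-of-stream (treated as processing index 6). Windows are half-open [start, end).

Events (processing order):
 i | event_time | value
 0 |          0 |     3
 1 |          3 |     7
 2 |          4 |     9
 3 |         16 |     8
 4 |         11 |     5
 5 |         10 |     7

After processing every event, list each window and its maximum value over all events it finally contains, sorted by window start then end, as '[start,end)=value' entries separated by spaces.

[0,10)=9 [10,22)=8

i=0 t=0 v=3: → [0,6); WM=−∞
i=1 t=3 v=7: → [0,9); WM=−∞
i=2 t=4 v=9: → [0,10); WM=4
i=3 t=16 v=8: → [16,22); WM=4
i=4 t=11 v=5: → [11,22); WM=4
i=5 t=10 v=7: → [10,22); WM=16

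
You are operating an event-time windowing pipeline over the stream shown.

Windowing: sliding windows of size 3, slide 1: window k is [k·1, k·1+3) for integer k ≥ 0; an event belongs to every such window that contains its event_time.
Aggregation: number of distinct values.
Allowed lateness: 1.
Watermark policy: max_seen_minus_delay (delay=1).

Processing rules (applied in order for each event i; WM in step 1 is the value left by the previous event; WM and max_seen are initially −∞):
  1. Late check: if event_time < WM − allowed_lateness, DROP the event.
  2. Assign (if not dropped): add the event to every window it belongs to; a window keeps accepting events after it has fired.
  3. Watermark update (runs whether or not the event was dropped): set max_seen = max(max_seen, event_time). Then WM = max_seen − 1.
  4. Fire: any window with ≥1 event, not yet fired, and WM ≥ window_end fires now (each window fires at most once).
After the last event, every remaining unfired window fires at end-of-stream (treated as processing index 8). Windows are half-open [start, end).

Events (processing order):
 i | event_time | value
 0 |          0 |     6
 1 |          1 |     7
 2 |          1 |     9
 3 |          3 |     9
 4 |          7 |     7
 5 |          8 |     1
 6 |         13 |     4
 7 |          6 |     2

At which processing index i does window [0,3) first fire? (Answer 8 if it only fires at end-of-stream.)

4

i=0 t=0 v=6: → [0,3); WM=-1
i=1 t=1 v=7: → [1,4),[0,3); WM=0
i=2 t=1 v=9: → [1,4),[0,3); WM=0
i=3 t=3 v=9: → [3,6),[2,5),[1,4); WM=2
i=4 t=7 v=7: → [7,10),[6,9),[5,8); WM=6; [0,3) fires=3 [1,4) fires=2 [2,5) fires=1 [3,6) fires=1
i=5 t=8 v=1: → [8,11),[7,10),[6,9); WM=7
i=6 t=13 v=4: → [13,16),[12,15),[11,14); WM=12; [5,8) fires=1 [6,9) fires=2 [7,10) fires=2 [8,11) fires=1
i=7 t=6 v=2: DROP (t<12-1); WM=12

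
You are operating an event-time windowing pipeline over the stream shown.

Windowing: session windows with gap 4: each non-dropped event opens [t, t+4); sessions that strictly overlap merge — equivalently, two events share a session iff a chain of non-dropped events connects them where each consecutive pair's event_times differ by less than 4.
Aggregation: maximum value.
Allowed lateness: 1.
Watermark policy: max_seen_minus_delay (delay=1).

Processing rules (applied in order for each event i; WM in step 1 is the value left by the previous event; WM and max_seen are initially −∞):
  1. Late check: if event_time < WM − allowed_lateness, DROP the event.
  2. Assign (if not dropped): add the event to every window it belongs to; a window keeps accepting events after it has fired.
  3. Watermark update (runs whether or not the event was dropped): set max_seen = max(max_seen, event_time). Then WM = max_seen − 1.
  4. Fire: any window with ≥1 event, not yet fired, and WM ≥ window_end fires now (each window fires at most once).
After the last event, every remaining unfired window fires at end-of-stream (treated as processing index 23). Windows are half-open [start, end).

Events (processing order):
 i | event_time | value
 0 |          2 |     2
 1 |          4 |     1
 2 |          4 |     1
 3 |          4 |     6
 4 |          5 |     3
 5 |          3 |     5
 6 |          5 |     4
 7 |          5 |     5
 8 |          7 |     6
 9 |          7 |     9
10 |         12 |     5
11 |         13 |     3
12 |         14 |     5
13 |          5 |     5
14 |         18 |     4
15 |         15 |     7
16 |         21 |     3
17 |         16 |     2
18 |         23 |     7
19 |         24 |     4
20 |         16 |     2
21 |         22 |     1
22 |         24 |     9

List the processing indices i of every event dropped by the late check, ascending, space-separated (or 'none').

13 15 17 20

i=0 t=2 v=2: → [2,6); WM=1
i=1 t=4 v=1: → [2,8); WM=3
i=2 t=4 v=1: → [2,8); WM=3
i=3 t=4 v=6: → [2,8); WM=3
i=4 t=5 v=3: → [2,9); WM=4
i=5 t=3 v=5: → [2,9); WM=4
i=6 t=5 v=4: → [2,9); WM=4
i=7 t=5 v=5: → [2,9); WM=4
i=8 t=7 v=6: → [2,11); WM=6
i=9 t=7 v=9: → [2,11); WM=6
i=10 t=12 v=5: → [12,16); WM=11
i=11 t=13 v=3: → [12,17); WM=12
i=12 t=14 v=5: → [12,18); WM=13
i=13 t=5 v=5: DROP (t<13-1); WM=13
i=14 t=18 v=4: → [18,22); WM=17
i=15 t=15 v=7: DROP (t<17-1); WM=17
i=16 t=21 v=3: → [18,25); WM=20
i=17 t=16 v=2: DROP (t<20-1); WM=20
i=18 t=23 v=7: → [18,27); WM=22
i=19 t=24 v=4: → [18,28); WM=23
i=20 t=16 v=2: DROP (t<23-1); WM=23
i=21 t=22 v=1: → [18,28); WM=23
i=22 t=24 v=9: → [18,28); WM=23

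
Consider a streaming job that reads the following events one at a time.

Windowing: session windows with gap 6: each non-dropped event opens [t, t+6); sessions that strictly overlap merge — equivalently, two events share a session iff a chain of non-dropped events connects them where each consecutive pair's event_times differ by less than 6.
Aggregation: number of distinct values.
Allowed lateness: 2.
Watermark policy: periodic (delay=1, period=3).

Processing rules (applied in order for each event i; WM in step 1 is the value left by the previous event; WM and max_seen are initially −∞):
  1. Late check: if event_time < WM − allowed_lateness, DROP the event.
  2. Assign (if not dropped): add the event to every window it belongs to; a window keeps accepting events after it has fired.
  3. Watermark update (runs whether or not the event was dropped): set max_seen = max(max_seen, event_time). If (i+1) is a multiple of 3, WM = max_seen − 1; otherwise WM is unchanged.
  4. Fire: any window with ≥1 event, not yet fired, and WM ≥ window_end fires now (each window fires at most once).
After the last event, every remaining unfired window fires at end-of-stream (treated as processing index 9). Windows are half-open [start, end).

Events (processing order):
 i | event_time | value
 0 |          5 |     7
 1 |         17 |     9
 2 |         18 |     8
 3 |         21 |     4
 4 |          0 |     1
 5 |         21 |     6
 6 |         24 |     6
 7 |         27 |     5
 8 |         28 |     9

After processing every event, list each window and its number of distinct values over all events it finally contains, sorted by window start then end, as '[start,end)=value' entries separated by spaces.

[5,11)=1 [17,34)=5

i=0 t=5 v=7: → [5,11); WM=−∞
i=1 t=17 v=9: → [17,23); WM=−∞
i=2 t=18 v=8: → [17,24); WM=17
i=3 t=21 v=4: → [17,27); WM=17
i=4 t=0 v=1: DROP (t<17-2); WM=17
i=5 t=21 v=6: → [17,27); WM=20
i=6 t=24 v=6: → [17,30); WM=20
i=7 t=27 v=5: → [17,33); WM=20
i=8 t=28 v=9: → [17,34); WM=27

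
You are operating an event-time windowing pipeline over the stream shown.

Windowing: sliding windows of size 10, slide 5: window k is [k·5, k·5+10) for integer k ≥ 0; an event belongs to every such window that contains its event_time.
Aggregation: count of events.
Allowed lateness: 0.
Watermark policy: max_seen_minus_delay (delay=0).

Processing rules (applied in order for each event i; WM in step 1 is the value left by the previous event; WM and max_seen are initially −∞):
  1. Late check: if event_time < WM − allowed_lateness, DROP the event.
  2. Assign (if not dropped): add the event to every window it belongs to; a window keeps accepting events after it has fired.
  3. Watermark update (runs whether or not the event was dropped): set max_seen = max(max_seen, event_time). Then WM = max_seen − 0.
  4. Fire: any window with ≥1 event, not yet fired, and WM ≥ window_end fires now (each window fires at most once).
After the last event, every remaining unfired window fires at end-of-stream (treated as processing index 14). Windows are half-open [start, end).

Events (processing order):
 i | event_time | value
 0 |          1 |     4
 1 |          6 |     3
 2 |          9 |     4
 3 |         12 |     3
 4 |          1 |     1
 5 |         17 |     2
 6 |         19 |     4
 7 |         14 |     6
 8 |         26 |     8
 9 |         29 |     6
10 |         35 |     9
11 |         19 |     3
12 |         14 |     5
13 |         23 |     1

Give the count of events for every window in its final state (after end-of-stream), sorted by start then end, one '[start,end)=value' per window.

i=0 t=1 v=4: → [0,10); WM=1
i=1 t=6 v=3: → [5,15),[0,10); WM=6
i=2 t=9 v=4: → [5,15),[0,10); WM=9
i=3 t=12 v=3: → [10,20),[5,15); WM=12; [0,10) fires=3
i=4 t=1 v=1: DROP (t<12-0); WM=12
i=5 t=17 v=2: → [15,25),[10,20); WM=17; [5,15) fires=3
i=6 t=19 v=4: → [15,25),[10,20); WM=19
i=7 t=14 v=6: DROP (t<19-0); WM=19
i=8 t=26 v=8: → [25,35),[20,30); WM=26; [10,20) fires=3 [15,25) fires=2
i=9 t=29 v=6: → [25,35),[20,30); WM=29
i=10 t=35 v=9: → [35,45),[30,40); WM=35; [20,30) fires=2 [25,35) fires=2
i=11 t=19 v=3: DROP (t<35-0); WM=35
i=12 t=14 v=5: DROP (t<35-0); WM=35
i=13 t=23 v=1: DROP (t<35-0); WM=35

[0,10)=3 [5,15)=3 [10,20)=3 [15,25)=2 [20,30)=2 [25,35)=2 [30,40)=1 [35,45)=1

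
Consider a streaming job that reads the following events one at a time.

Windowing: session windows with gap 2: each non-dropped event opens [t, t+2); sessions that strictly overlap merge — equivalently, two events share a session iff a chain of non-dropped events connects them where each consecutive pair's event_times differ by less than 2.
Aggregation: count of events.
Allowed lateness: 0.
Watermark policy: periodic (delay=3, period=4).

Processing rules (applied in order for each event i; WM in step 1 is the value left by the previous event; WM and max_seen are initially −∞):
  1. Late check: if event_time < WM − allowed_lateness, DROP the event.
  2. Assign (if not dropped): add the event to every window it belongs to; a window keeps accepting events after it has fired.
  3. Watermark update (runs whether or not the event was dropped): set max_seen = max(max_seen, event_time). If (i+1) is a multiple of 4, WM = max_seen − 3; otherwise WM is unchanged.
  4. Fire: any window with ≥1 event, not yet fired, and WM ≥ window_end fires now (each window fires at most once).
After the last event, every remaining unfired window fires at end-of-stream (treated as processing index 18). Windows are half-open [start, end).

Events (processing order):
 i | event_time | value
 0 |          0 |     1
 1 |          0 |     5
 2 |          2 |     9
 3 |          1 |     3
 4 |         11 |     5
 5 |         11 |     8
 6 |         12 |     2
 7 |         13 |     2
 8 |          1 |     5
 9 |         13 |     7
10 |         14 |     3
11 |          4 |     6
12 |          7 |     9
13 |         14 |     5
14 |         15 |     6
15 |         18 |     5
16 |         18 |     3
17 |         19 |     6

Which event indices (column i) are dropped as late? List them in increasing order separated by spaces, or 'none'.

8 11 12

i=0 t=0 v=1: → [0,2); WM=−∞
i=1 t=0 v=5: → [0,2); WM=−∞
i=2 t=2 v=9: → [2,4); WM=−∞
i=3 t=1 v=3: → [0,4); WM=-1
i=4 t=11 v=5: → [11,13); WM=-1
i=5 t=11 v=8: → [11,13); WM=-1
i=6 t=12 v=2: → [11,14); WM=-1
i=7 t=13 v=2: → [11,15); WM=10
i=8 t=1 v=5: DROP (t<10-0); WM=10
i=9 t=13 v=7: → [11,15); WM=10
i=10 t=14 v=3: → [11,16); WM=10
i=11 t=4 v=6: DROP (t<10-0); WM=11
i=12 t=7 v=9: DROP (t<11-0); WM=11
i=13 t=14 v=5: → [11,16); WM=11
i=14 t=15 v=6: → [11,17); WM=11
i=15 t=18 v=5: → [18,20); WM=15
i=16 t=18 v=3: → [18,20); WM=15
i=17 t=19 v=6: → [18,21); WM=15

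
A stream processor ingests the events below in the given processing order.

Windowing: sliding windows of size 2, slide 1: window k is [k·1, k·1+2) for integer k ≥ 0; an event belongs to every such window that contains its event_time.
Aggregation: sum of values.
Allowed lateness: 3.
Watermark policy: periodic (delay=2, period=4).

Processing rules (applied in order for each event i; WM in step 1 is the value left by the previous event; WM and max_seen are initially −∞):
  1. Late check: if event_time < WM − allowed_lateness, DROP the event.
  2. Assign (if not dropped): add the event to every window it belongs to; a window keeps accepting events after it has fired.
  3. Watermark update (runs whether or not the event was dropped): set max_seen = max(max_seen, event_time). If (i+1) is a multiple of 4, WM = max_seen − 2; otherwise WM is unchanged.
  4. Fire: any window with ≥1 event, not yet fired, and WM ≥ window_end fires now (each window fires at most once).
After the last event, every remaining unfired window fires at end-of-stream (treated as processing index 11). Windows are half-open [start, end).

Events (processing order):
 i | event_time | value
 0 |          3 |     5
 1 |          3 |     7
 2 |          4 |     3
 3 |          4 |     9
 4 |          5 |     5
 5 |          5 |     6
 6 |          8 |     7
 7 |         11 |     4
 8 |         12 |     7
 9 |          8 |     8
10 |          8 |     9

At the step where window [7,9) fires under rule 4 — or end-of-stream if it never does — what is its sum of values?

i=0 t=3 v=5: → [3,5),[2,4); WM=−∞
i=1 t=3 v=7: → [3,5),[2,4); WM=−∞
i=2 t=4 v=3: → [4,6),[3,5); WM=−∞
i=3 t=4 v=9: → [4,6),[3,5); WM=2
i=4 t=5 v=5: → [5,7),[4,6); WM=2
i=5 t=5 v=6: → [5,7),[4,6); WM=2
i=6 t=8 v=7: → [8,10),[7,9); WM=2
i=7 t=11 v=4: → [11,13),[10,12); WM=9; [2,4) fires=12 [3,5) fires=24 [4,6) fires=23 [5,7) fires=11 [7,9) fires=7
i=8 t=12 v=7: → [12,14),[11,13); WM=9
i=9 t=8 v=8: → [8,10),[7,9); WM=9
i=10 t=8 v=9: → [8,10),[7,9); WM=9

7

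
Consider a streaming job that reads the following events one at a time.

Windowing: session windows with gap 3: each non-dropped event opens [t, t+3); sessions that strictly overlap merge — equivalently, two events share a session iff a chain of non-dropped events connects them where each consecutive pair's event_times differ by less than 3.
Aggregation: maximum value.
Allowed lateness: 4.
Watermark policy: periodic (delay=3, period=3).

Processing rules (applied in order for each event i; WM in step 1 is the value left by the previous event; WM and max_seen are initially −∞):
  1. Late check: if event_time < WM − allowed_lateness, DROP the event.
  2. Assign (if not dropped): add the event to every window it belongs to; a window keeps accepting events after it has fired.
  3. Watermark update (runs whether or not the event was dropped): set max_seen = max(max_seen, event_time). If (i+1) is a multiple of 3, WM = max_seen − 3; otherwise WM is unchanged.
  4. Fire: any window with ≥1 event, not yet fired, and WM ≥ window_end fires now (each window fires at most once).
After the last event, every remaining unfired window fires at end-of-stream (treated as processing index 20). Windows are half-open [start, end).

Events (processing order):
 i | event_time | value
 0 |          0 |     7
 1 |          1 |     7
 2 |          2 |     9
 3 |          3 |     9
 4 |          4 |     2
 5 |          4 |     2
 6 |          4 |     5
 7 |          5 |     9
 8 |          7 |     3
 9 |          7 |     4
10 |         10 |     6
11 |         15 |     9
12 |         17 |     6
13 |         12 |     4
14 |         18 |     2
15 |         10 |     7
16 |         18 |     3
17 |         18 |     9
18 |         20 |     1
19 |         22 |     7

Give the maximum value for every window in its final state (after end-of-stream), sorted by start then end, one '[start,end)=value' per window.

i=0 t=0 v=7: → [0,3); WM=−∞
i=1 t=1 v=7: → [0,4); WM=−∞
i=2 t=2 v=9: → [0,5); WM=-1
i=3 t=3 v=9: → [0,6); WM=-1
i=4 t=4 v=2: → [0,7); WM=-1
i=5 t=4 v=2: → [0,7); WM=1
i=6 t=4 v=5: → [0,7); WM=1
i=7 t=5 v=9: → [0,8); WM=1
i=8 t=7 v=3: → [0,10); WM=4
i=9 t=7 v=4: → [0,10); WM=4
i=10 t=10 v=6: → [10,13); WM=4
i=11 t=15 v=9: → [15,18); WM=12
i=12 t=17 v=6: → [15,20); WM=12
i=13 t=12 v=4: → [10,15); WM=12
i=14 t=18 v=2: → [15,21); WM=15
i=15 t=10 v=7: DROP (t<15-4); WM=15
i=16 t=18 v=3: → [15,21); WM=15
i=17 t=18 v=9: → [15,21); WM=15
i=18 t=20 v=1: → [15,23); WM=15
i=19 t=22 v=7: → [15,25); WM=15

[0,10)=9 [10,15)=6 [15,25)=9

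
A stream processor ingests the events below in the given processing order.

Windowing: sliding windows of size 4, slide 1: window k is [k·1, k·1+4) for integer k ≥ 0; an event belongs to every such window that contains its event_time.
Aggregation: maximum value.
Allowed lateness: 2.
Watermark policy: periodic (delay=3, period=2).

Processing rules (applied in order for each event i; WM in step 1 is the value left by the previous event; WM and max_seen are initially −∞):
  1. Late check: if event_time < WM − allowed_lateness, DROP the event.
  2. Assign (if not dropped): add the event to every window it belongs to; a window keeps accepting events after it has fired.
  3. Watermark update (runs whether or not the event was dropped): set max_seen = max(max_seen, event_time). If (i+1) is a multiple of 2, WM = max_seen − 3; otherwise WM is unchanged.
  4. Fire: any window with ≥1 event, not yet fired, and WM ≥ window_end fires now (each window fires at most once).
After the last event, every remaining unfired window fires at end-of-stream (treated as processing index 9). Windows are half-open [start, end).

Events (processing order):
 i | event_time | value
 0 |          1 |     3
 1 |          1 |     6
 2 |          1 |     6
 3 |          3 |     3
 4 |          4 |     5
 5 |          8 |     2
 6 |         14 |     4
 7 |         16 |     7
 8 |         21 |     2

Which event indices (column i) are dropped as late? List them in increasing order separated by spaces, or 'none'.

i=0 t=1 v=3: → [1,5),[0,4); WM=−∞
i=1 t=1 v=6: → [1,5),[0,4); WM=-2
i=2 t=1 v=6: → [1,5),[0,4); WM=-2
i=3 t=3 v=3: → [3,7),[2,6),[1,5),[0,4); WM=0
i=4 t=4 v=5: → [4,8),[3,7),[2,6),[1,5); WM=0
i=5 t=8 v=2: → [8,12),[7,11),[6,10),[5,9); WM=5; [0,4) fires=6 [1,5) fires=6
i=6 t=14 v=4: → [14,18),[13,17),[12,16),[11,15); WM=5
i=7 t=16 v=7: → [16,20),[15,19),[14,18),[13,17); WM=13; [2,6) fires=5 [3,7) fires=5 [4,8) fires=5 [5,9) fires=2 [6,10) fires=2 [7,11) fires=2 [8,12) fires=2
i=8 t=21 v=2: → [21,25),[20,24),[19,23),[18,22); WM=13

none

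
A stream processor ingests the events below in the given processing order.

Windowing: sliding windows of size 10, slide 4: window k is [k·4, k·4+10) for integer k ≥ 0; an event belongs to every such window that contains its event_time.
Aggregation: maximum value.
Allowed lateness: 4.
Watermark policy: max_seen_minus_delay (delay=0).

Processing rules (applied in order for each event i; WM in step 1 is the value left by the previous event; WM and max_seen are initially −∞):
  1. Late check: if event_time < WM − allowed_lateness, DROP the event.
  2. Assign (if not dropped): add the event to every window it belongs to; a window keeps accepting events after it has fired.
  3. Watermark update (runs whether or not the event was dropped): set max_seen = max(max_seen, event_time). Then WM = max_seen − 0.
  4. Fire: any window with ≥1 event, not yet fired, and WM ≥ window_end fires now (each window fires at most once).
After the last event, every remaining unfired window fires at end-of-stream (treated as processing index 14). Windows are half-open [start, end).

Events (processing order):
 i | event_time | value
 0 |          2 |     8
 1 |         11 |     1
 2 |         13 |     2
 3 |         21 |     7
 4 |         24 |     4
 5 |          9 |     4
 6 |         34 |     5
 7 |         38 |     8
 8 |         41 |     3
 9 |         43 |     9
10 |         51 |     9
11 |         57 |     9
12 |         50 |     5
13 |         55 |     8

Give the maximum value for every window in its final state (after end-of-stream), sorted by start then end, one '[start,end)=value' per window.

[0,10)=8 [4,14)=2 [8,18)=2 [12,22)=7 [16,26)=7 [20,30)=7 [24,34)=4 [28,38)=5 [32,42)=8 [36,46)=9 [40,50)=9 [44,54)=9 [48,58)=9 [52,62)=9 [56,66)=9

i=0 t=2 v=8: → [0,10); WM=2
i=1 t=11 v=1: → [8,18),[4,14); WM=11; [0,10) fires=8
i=2 t=13 v=2: → [12,22),[8,18),[4,14); WM=13
i=3 t=21 v=7: → [20,30),[16,26),[12,22); WM=21; [4,14) fires=2 [8,18) fires=2
i=4 t=24 v=4: → [24,34),[20,30),[16,26); WM=24; [12,22) fires=7
i=5 t=9 v=4: DROP (t<24-4); WM=24
i=6 t=34 v=5: → [32,42),[28,38); WM=34; [16,26) fires=7 [20,30) fires=7 [24,34) fires=4
i=7 t=38 v=8: → [36,46),[32,42); WM=38; [28,38) fires=5
i=8 t=41 v=3: → [40,50),[36,46),[32,42); WM=41
i=9 t=43 v=9: → [40,50),[36,46); WM=43; [32,42) fires=8
i=10 t=51 v=9: → [48,58),[44,54); WM=51; [36,46) fires=9 [40,50) fires=9
i=11 t=57 v=9: → [56,66),[52,62),[48,58); WM=57; [44,54) fires=9
i=12 t=50 v=5: DROP (t<57-4); WM=57
i=13 t=55 v=8: → [52,62),[48,58); WM=57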